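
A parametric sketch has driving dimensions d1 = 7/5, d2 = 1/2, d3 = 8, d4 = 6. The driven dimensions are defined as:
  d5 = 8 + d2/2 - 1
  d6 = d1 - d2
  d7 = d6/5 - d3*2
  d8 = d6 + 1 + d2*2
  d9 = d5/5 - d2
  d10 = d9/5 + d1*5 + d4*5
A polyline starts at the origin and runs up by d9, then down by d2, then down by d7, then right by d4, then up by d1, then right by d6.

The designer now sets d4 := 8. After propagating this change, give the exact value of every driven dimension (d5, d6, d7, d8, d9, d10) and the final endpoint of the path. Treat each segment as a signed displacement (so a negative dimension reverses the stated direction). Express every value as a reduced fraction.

d5 = 29/4
d6 = 9/10
d7 = -791/50
d8 = 29/10
d9 = 19/20
d10 = 4719/100
endpoint = (89/10, 1767/100)

Apply edit: d4 := 8
  d5 = 8 + d2/2 - 1 = 29/4
  d6 = d1 - d2 = 9/10
  d7 = d6/5 - d3*2 = -791/50
  d8 = d6 + 1 + d2*2 = 29/10
  d9 = d5/5 - d2 = 19/20
  d10 = d9/5 + d1*5 + d4*5 = 4719/100
Walk from origin (0, 0):
  seg 1: up by d9 = 19/20 → (0, 19/20)
  seg 2: down by d2 = 1/2 → (0, 9/20)
  seg 3: down by d7 = -791/50 → (0, 1627/100)
  seg 4: right by d4 = 8 → (8, 1627/100)
  seg 5: up by d1 = 7/5 → (8, 1767/100)
  seg 6: right by d6 = 9/10 → (89/10, 1767/100)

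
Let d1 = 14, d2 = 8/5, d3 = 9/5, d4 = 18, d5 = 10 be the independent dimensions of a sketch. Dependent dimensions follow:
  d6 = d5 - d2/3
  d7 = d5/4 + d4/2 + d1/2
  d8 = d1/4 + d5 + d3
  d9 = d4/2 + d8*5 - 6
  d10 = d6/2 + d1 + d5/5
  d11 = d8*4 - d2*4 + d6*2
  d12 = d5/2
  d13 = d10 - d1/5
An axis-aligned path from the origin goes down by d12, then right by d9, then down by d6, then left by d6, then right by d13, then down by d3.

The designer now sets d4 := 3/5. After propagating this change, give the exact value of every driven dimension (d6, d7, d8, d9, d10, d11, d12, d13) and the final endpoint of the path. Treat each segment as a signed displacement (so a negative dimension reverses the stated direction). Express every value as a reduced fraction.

Apply edit: d4 := 3/5
  d6 = d5 - d2/3 = 142/15
  d7 = d5/4 + d4/2 + d1/2 = 49/5
  d8 = d1/4 + d5 + d3 = 153/10
  d9 = d4/2 + d8*5 - 6 = 354/5
  d10 = d6/2 + d1 + d5/5 = 311/15
  d11 = d8*4 - d2*4 + d6*2 = 1106/15
  d12 = d5/2 = 5
  d13 = d10 - d1/5 = 269/15
Walk from origin (0, 0):
  seg 1: down by d12 = 5 → (0, -5)
  seg 2: right by d9 = 354/5 → (354/5, -5)
  seg 3: down by d6 = 142/15 → (354/5, -217/15)
  seg 4: left by d6 = 142/15 → (184/3, -217/15)
  seg 5: right by d13 = 269/15 → (1189/15, -217/15)
  seg 6: down by d3 = 9/5 → (1189/15, -244/15)

d6 = 142/15
d7 = 49/5
d8 = 153/10
d9 = 354/5
d10 = 311/15
d11 = 1106/15
d12 = 5
d13 = 269/15
endpoint = (1189/15, -244/15)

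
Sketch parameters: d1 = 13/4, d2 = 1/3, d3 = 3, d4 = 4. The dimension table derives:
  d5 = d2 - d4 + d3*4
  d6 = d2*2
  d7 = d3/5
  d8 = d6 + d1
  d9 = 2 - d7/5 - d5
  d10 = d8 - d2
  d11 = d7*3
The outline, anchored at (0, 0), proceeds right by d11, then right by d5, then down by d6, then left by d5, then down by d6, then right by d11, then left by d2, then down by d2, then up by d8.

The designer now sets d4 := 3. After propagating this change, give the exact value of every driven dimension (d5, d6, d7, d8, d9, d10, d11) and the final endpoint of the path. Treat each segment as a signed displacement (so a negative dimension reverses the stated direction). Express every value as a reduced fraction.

d5 = 28/3
d6 = 2/3
d7 = 3/5
d8 = 47/12
d9 = -559/75
d10 = 43/12
d11 = 9/5
endpoint = (49/15, 9/4)

Apply edit: d4 := 3
  d5 = d2 - d4 + d3*4 = 28/3
  d6 = d2*2 = 2/3
  d7 = d3/5 = 3/5
  d8 = d6 + d1 = 47/12
  d9 = 2 - d7/5 - d5 = -559/75
  d10 = d8 - d2 = 43/12
  d11 = d7*3 = 9/5
Walk from origin (0, 0):
  seg 1: right by d11 = 9/5 → (9/5, 0)
  seg 2: right by d5 = 28/3 → (167/15, 0)
  seg 3: down by d6 = 2/3 → (167/15, -2/3)
  seg 4: left by d5 = 28/3 → (9/5, -2/3)
  seg 5: down by d6 = 2/3 → (9/5, -4/3)
  seg 6: right by d11 = 9/5 → (18/5, -4/3)
  seg 7: left by d2 = 1/3 → (49/15, -4/3)
  seg 8: down by d2 = 1/3 → (49/15, -5/3)
  seg 9: up by d8 = 47/12 → (49/15, 9/4)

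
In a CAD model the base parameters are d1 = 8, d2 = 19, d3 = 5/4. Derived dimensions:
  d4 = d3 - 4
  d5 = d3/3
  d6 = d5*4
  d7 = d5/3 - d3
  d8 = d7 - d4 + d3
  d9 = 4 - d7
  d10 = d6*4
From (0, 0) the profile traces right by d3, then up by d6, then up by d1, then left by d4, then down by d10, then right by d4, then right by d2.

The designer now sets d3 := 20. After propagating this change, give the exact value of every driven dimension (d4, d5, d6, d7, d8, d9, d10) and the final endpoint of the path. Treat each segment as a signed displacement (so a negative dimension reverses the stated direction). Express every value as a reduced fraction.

Apply edit: d3 := 20
  d4 = d3 - 4 = 16
  d5 = d3/3 = 20/3
  d6 = d5*4 = 80/3
  d7 = d5/3 - d3 = -160/9
  d8 = d7 - d4 + d3 = -124/9
  d9 = 4 - d7 = 196/9
  d10 = d6*4 = 320/3
Walk from origin (0, 0):
  seg 1: right by d3 = 20 → (20, 0)
  seg 2: up by d6 = 80/3 → (20, 80/3)
  seg 3: up by d1 = 8 → (20, 104/3)
  seg 4: left by d4 = 16 → (4, 104/3)
  seg 5: down by d10 = 320/3 → (4, -72)
  seg 6: right by d4 = 16 → (20, -72)
  seg 7: right by d2 = 19 → (39, -72)

d4 = 16
d5 = 20/3
d6 = 80/3
d7 = -160/9
d8 = -124/9
d9 = 196/9
d10 = 320/3
endpoint = (39, -72)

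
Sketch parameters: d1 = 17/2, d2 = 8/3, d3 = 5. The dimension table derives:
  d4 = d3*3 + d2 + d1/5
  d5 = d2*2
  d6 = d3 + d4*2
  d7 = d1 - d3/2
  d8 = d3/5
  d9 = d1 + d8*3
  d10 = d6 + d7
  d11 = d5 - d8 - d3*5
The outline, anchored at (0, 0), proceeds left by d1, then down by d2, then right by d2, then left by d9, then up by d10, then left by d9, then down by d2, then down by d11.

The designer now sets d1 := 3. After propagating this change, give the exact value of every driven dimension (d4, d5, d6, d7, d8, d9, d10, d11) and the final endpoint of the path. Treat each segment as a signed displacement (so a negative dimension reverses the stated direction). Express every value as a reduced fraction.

d4 = 274/15
d5 = 16/3
d6 = 623/15
d7 = 1/2
d8 = 1
d9 = 6
d10 = 1261/30
d11 = -62/3
endpoint = (-37/3, 1721/30)

Apply edit: d1 := 3
  d4 = d3*3 + d2 + d1/5 = 274/15
  d5 = d2*2 = 16/3
  d6 = d3 + d4*2 = 623/15
  d7 = d1 - d3/2 = 1/2
  d8 = d3/5 = 1
  d9 = d1 + d8*3 = 6
  d10 = d6 + d7 = 1261/30
  d11 = d5 - d8 - d3*5 = -62/3
Walk from origin (0, 0):
  seg 1: left by d1 = 3 → (-3, 0)
  seg 2: down by d2 = 8/3 → (-3, -8/3)
  seg 3: right by d2 = 8/3 → (-1/3, -8/3)
  seg 4: left by d9 = 6 → (-19/3, -8/3)
  seg 5: up by d10 = 1261/30 → (-19/3, 1181/30)
  seg 6: left by d9 = 6 → (-37/3, 1181/30)
  seg 7: down by d2 = 8/3 → (-37/3, 367/10)
  seg 8: down by d11 = -62/3 → (-37/3, 1721/30)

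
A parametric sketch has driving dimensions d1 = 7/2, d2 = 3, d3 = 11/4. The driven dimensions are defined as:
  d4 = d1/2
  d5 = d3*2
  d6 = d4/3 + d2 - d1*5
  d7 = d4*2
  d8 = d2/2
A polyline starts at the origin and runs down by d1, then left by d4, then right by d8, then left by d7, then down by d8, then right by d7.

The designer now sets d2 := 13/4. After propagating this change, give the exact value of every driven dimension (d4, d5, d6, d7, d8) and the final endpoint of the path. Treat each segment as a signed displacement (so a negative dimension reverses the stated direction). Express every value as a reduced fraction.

d4 = 7/4
d5 = 11/2
d6 = -41/3
d7 = 7/2
d8 = 13/8
endpoint = (-1/8, -41/8)

Apply edit: d2 := 13/4
  d4 = d1/2 = 7/4
  d5 = d3*2 = 11/2
  d6 = d4/3 + d2 - d1*5 = -41/3
  d7 = d4*2 = 7/2
  d8 = d2/2 = 13/8
Walk from origin (0, 0):
  seg 1: down by d1 = 7/2 → (0, -7/2)
  seg 2: left by d4 = 7/4 → (-7/4, -7/2)
  seg 3: right by d8 = 13/8 → (-1/8, -7/2)
  seg 4: left by d7 = 7/2 → (-29/8, -7/2)
  seg 5: down by d8 = 13/8 → (-29/8, -41/8)
  seg 6: right by d7 = 7/2 → (-1/8, -41/8)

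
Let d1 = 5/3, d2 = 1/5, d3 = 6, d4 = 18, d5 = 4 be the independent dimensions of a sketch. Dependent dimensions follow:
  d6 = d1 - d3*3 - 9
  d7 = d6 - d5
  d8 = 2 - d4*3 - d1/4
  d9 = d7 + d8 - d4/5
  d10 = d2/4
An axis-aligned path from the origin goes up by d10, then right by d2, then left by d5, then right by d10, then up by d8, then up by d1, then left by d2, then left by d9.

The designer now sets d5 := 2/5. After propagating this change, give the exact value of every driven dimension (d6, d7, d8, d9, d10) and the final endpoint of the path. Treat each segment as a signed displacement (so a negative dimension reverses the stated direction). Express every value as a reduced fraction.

d6 = -76/3
d7 = -386/15
d8 = -629/12
d9 = -327/4
d10 = 1/20
endpoint = (407/5, -507/10)

Apply edit: d5 := 2/5
  d6 = d1 - d3*3 - 9 = -76/3
  d7 = d6 - d5 = -386/15
  d8 = 2 - d4*3 - d1/4 = -629/12
  d9 = d7 + d8 - d4/5 = -327/4
  d10 = d2/4 = 1/20
Walk from origin (0, 0):
  seg 1: up by d10 = 1/20 → (0, 1/20)
  seg 2: right by d2 = 1/5 → (1/5, 1/20)
  seg 3: left by d5 = 2/5 → (-1/5, 1/20)
  seg 4: right by d10 = 1/20 → (-3/20, 1/20)
  seg 5: up by d8 = -629/12 → (-3/20, -1571/30)
  seg 6: up by d1 = 5/3 → (-3/20, -507/10)
  seg 7: left by d2 = 1/5 → (-7/20, -507/10)
  seg 8: left by d9 = -327/4 → (407/5, -507/10)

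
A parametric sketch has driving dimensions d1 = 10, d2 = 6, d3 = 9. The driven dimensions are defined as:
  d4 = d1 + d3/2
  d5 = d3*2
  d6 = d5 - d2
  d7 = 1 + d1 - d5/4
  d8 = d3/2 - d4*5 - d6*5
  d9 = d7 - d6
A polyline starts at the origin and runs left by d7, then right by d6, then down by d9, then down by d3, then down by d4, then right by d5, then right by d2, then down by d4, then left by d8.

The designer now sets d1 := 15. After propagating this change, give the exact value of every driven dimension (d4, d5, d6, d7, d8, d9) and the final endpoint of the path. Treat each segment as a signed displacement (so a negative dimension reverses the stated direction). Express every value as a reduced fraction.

d4 = 39/2
d5 = 18
d6 = 12
d7 = 23/2
d8 = -153
d9 = -1/2
endpoint = (355/2, -95/2)

Apply edit: d1 := 15
  d4 = d1 + d3/2 = 39/2
  d5 = d3*2 = 18
  d6 = d5 - d2 = 12
  d7 = 1 + d1 - d5/4 = 23/2
  d8 = d3/2 - d4*5 - d6*5 = -153
  d9 = d7 - d6 = -1/2
Walk from origin (0, 0):
  seg 1: left by d7 = 23/2 → (-23/2, 0)
  seg 2: right by d6 = 12 → (1/2, 0)
  seg 3: down by d9 = -1/2 → (1/2, 1/2)
  seg 4: down by d3 = 9 → (1/2, -17/2)
  seg 5: down by d4 = 39/2 → (1/2, -28)
  seg 6: right by d5 = 18 → (37/2, -28)
  seg 7: right by d2 = 6 → (49/2, -28)
  seg 8: down by d4 = 39/2 → (49/2, -95/2)
  seg 9: left by d8 = -153 → (355/2, -95/2)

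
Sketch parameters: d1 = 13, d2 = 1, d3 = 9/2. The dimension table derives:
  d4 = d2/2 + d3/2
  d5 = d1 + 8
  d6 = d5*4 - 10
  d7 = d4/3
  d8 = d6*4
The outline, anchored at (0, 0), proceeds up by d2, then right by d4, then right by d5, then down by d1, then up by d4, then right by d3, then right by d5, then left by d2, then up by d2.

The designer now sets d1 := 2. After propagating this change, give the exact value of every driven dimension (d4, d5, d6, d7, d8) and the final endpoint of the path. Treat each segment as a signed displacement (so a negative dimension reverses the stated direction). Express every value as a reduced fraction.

d4 = 11/4
d5 = 10
d6 = 30
d7 = 11/12
d8 = 120
endpoint = (105/4, 11/4)

Apply edit: d1 := 2
  d4 = d2/2 + d3/2 = 11/4
  d5 = d1 + 8 = 10
  d6 = d5*4 - 10 = 30
  d7 = d4/3 = 11/12
  d8 = d6*4 = 120
Walk from origin (0, 0):
  seg 1: up by d2 = 1 → (0, 1)
  seg 2: right by d4 = 11/4 → (11/4, 1)
  seg 3: right by d5 = 10 → (51/4, 1)
  seg 4: down by d1 = 2 → (51/4, -1)
  seg 5: up by d4 = 11/4 → (51/4, 7/4)
  seg 6: right by d3 = 9/2 → (69/4, 7/4)
  seg 7: right by d5 = 10 → (109/4, 7/4)
  seg 8: left by d2 = 1 → (105/4, 7/4)
  seg 9: up by d2 = 1 → (105/4, 11/4)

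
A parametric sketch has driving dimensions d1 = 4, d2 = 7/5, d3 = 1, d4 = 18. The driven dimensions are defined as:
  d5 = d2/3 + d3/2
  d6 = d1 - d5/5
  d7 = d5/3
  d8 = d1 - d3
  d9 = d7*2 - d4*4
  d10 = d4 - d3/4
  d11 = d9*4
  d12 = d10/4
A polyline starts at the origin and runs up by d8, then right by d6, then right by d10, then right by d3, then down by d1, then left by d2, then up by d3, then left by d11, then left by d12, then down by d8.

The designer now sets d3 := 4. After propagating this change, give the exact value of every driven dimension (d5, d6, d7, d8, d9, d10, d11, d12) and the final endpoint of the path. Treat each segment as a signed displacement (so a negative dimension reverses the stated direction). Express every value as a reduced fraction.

d5 = 37/15
d6 = 263/75
d7 = 37/45
d8 = 0
d9 = -3166/45
d10 = 17
d11 = -12664/45
d12 = 17/4
endpoint = (270251/900, 0)

Apply edit: d3 := 4
  d5 = d2/3 + d3/2 = 37/15
  d6 = d1 - d5/5 = 263/75
  d7 = d5/3 = 37/45
  d8 = d1 - d3 = 0
  d9 = d7*2 - d4*4 = -3166/45
  d10 = d4 - d3/4 = 17
  d11 = d9*4 = -12664/45
  d12 = d10/4 = 17/4
Walk from origin (0, 0):
  seg 1: up by d8 = 0 → (0, 0)
  seg 2: right by d6 = 263/75 → (263/75, 0)
  seg 3: right by d10 = 17 → (1538/75, 0)
  seg 4: right by d3 = 4 → (1838/75, 0)
  seg 5: down by d1 = 4 → (1838/75, -4)
  seg 6: left by d2 = 7/5 → (1733/75, -4)
  seg 7: up by d3 = 4 → (1733/75, 0)
  seg 8: left by d11 = -12664/45 → (68519/225, 0)
  seg 9: left by d12 = 17/4 → (270251/900, 0)
  seg 10: down by d8 = 0 → (270251/900, 0)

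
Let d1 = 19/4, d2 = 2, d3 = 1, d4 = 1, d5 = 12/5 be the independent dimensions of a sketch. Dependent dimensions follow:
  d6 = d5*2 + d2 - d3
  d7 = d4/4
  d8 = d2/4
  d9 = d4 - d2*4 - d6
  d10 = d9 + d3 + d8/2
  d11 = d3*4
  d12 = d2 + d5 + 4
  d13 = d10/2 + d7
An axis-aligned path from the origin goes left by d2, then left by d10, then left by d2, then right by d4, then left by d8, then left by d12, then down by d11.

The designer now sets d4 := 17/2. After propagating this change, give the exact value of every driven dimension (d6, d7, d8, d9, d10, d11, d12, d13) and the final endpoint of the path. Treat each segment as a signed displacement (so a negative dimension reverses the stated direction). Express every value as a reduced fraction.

Apply edit: d4 := 17/2
  d6 = d5*2 + d2 - d3 = 29/5
  d7 = d4/4 = 17/8
  d8 = d2/4 = 1/2
  d9 = d4 - d2*4 - d6 = -53/10
  d10 = d9 + d3 + d8/2 = -81/20
  d11 = d3*4 = 4
  d12 = d2 + d5 + 4 = 42/5
  d13 = d10/2 + d7 = 1/10
Walk from origin (0, 0):
  seg 1: left by d2 = 2 → (-2, 0)
  seg 2: left by d10 = -81/20 → (41/20, 0)
  seg 3: left by d2 = 2 → (1/20, 0)
  seg 4: right by d4 = 17/2 → (171/20, 0)
  seg 5: left by d8 = 1/2 → (161/20, 0)
  seg 6: left by d12 = 42/5 → (-7/20, 0)
  seg 7: down by d11 = 4 → (-7/20, -4)

d6 = 29/5
d7 = 17/8
d8 = 1/2
d9 = -53/10
d10 = -81/20
d11 = 4
d12 = 42/5
d13 = 1/10
endpoint = (-7/20, -4)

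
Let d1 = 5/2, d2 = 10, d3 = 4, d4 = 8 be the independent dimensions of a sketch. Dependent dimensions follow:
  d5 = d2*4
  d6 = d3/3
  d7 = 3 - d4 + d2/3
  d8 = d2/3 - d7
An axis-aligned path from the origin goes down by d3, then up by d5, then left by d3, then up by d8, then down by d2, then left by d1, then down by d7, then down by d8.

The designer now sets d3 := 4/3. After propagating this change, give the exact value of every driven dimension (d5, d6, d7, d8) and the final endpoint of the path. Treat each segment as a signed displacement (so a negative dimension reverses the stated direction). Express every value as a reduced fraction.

Apply edit: d3 := 4/3
  d5 = d2*4 = 40
  d6 = d3/3 = 4/9
  d7 = 3 - d4 + d2/3 = -5/3
  d8 = d2/3 - d7 = 5
Walk from origin (0, 0):
  seg 1: down by d3 = 4/3 → (0, -4/3)
  seg 2: up by d5 = 40 → (0, 116/3)
  seg 3: left by d3 = 4/3 → (-4/3, 116/3)
  seg 4: up by d8 = 5 → (-4/3, 131/3)
  seg 5: down by d2 = 10 → (-4/3, 101/3)
  seg 6: left by d1 = 5/2 → (-23/6, 101/3)
  seg 7: down by d7 = -5/3 → (-23/6, 106/3)
  seg 8: down by d8 = 5 → (-23/6, 91/3)

d5 = 40
d6 = 4/9
d7 = -5/3
d8 = 5
endpoint = (-23/6, 91/3)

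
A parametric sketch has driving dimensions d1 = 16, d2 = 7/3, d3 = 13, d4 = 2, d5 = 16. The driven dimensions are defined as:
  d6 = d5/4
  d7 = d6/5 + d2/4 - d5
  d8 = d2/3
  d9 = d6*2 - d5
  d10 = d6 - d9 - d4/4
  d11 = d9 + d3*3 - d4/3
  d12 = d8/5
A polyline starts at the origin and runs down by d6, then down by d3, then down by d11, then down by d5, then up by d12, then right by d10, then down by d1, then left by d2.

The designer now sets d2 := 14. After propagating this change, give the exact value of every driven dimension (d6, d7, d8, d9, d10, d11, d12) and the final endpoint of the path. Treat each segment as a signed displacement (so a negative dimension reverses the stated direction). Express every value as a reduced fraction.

d6 = 4
d7 = -117/10
d8 = 14/3
d9 = -8
d10 = 23/2
d11 = 91/3
d12 = 14/15
endpoint = (-5/2, -392/5)

Apply edit: d2 := 14
  d6 = d5/4 = 4
  d7 = d6/5 + d2/4 - d5 = -117/10
  d8 = d2/3 = 14/3
  d9 = d6*2 - d5 = -8
  d10 = d6 - d9 - d4/4 = 23/2
  d11 = d9 + d3*3 - d4/3 = 91/3
  d12 = d8/5 = 14/15
Walk from origin (0, 0):
  seg 1: down by d6 = 4 → (0, -4)
  seg 2: down by d3 = 13 → (0, -17)
  seg 3: down by d11 = 91/3 → (0, -142/3)
  seg 4: down by d5 = 16 → (0, -190/3)
  seg 5: up by d12 = 14/15 → (0, -312/5)
  seg 6: right by d10 = 23/2 → (23/2, -312/5)
  seg 7: down by d1 = 16 → (23/2, -392/5)
  seg 8: left by d2 = 14 → (-5/2, -392/5)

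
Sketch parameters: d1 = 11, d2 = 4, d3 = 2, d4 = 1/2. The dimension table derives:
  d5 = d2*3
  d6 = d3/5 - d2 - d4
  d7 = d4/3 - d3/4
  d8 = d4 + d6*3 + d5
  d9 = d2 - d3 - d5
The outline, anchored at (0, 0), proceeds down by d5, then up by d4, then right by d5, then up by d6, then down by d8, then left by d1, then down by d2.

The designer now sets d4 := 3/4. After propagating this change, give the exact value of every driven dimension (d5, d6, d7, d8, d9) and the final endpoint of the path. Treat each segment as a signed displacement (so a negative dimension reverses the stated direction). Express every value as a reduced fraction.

Apply edit: d4 := 3/4
  d5 = d2*3 = 12
  d6 = d3/5 - d2 - d4 = -87/20
  d7 = d4/3 - d3/4 = -1/4
  d8 = d4 + d6*3 + d5 = -3/10
  d9 = d2 - d3 - d5 = -10
Walk from origin (0, 0):
  seg 1: down by d5 = 12 → (0, -12)
  seg 2: up by d4 = 3/4 → (0, -45/4)
  seg 3: right by d5 = 12 → (12, -45/4)
  seg 4: up by d6 = -87/20 → (12, -78/5)
  seg 5: down by d8 = -3/10 → (12, -153/10)
  seg 6: left by d1 = 11 → (1, -153/10)
  seg 7: down by d2 = 4 → (1, -193/10)

d5 = 12
d6 = -87/20
d7 = -1/4
d8 = -3/10
d9 = -10
endpoint = (1, -193/10)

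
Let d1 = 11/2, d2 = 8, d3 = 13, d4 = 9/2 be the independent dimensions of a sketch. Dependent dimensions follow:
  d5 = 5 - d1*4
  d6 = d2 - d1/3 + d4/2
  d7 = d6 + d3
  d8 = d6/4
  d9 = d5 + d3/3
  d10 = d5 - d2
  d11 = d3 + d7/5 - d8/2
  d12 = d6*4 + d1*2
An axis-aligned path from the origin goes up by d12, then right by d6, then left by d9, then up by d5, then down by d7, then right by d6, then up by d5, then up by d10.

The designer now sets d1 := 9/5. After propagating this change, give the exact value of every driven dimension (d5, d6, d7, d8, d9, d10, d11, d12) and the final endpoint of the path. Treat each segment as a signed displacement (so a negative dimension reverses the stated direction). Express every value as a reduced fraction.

Apply edit: d1 := 9/5
  d5 = 5 - d1*4 = -11/5
  d6 = d2 - d1/3 + d4/2 = 193/20
  d7 = d6 + d3 = 453/20
  d8 = d6/4 = 193/80
  d9 = d5 + d3/3 = 32/15
  d10 = d5 - d2 = -51/5
  d11 = d3 + d7/5 - d8/2 = 13059/800
  d12 = d6*4 + d1*2 = 211/5
Walk from origin (0, 0):
  seg 1: up by d12 = 211/5 → (0, 211/5)
  seg 2: right by d6 = 193/20 → (193/20, 211/5)
  seg 3: left by d9 = 32/15 → (451/60, 211/5)
  seg 4: up by d5 = -11/5 → (451/60, 40)
  seg 5: down by d7 = 453/20 → (451/60, 347/20)
  seg 6: right by d6 = 193/20 → (103/6, 347/20)
  seg 7: up by d5 = -11/5 → (103/6, 303/20)
  seg 8: up by d10 = -51/5 → (103/6, 99/20)

d5 = -11/5
d6 = 193/20
d7 = 453/20
d8 = 193/80
d9 = 32/15
d10 = -51/5
d11 = 13059/800
d12 = 211/5
endpoint = (103/6, 99/20)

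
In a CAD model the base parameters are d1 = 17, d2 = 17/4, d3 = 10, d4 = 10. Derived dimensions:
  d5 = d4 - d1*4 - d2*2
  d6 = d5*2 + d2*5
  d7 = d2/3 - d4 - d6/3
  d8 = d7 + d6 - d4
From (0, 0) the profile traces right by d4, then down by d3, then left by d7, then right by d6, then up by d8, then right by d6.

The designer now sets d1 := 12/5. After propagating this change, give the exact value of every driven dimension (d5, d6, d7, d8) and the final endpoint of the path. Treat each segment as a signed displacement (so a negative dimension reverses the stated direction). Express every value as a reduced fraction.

Apply edit: d1 := 12/5
  d5 = d4 - d1*4 - d2*2 = -81/10
  d6 = d5*2 + d2*5 = 101/20
  d7 = d2/3 - d4 - d6/3 = -154/15
  d8 = d7 + d6 - d4 = -913/60
Walk from origin (0, 0):
  seg 1: right by d4 = 10 → (10, 0)
  seg 2: down by d3 = 10 → (10, -10)
  seg 3: left by d7 = -154/15 → (304/15, -10)
  seg 4: right by d6 = 101/20 → (1519/60, -10)
  seg 5: up by d8 = -913/60 → (1519/60, -1513/60)
  seg 6: right by d6 = 101/20 → (911/30, -1513/60)

d5 = -81/10
d6 = 101/20
d7 = -154/15
d8 = -913/60
endpoint = (911/30, -1513/60)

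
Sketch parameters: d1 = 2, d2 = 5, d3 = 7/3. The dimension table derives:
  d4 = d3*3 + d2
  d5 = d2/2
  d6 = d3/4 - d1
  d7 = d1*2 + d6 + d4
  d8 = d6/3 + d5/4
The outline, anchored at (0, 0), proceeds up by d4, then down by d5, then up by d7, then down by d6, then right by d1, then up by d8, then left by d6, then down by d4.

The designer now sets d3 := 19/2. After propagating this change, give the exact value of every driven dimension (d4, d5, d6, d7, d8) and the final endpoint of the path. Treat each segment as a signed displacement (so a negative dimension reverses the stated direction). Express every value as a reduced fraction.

d4 = 67/2
d5 = 5/2
d6 = 3/8
d7 = 303/8
d8 = 3/4
endpoint = (13/8, 143/4)

Apply edit: d3 := 19/2
  d4 = d3*3 + d2 = 67/2
  d5 = d2/2 = 5/2
  d6 = d3/4 - d1 = 3/8
  d7 = d1*2 + d6 + d4 = 303/8
  d8 = d6/3 + d5/4 = 3/4
Walk from origin (0, 0):
  seg 1: up by d4 = 67/2 → (0, 67/2)
  seg 2: down by d5 = 5/2 → (0, 31)
  seg 3: up by d7 = 303/8 → (0, 551/8)
  seg 4: down by d6 = 3/8 → (0, 137/2)
  seg 5: right by d1 = 2 → (2, 137/2)
  seg 6: up by d8 = 3/4 → (2, 277/4)
  seg 7: left by d6 = 3/8 → (13/8, 277/4)
  seg 8: down by d4 = 67/2 → (13/8, 143/4)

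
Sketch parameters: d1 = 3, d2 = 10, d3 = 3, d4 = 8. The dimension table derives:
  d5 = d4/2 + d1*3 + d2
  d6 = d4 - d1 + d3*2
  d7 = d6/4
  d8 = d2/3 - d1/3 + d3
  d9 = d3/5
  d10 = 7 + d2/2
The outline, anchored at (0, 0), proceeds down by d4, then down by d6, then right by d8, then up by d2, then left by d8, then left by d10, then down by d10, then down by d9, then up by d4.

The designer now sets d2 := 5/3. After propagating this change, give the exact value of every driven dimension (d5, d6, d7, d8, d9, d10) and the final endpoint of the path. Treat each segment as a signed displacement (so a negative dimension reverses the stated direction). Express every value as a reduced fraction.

Apply edit: d2 := 5/3
  d5 = d4/2 + d1*3 + d2 = 44/3
  d6 = d4 - d1 + d3*2 = 11
  d7 = d6/4 = 11/4
  d8 = d2/3 - d1/3 + d3 = 23/9
  d9 = d3/5 = 3/5
  d10 = 7 + d2/2 = 47/6
Walk from origin (0, 0):
  seg 1: down by d4 = 8 → (0, -8)
  seg 2: down by d6 = 11 → (0, -19)
  seg 3: right by d8 = 23/9 → (23/9, -19)
  seg 4: up by d2 = 5/3 → (23/9, -52/3)
  seg 5: left by d8 = 23/9 → (0, -52/3)
  seg 6: left by d10 = 47/6 → (-47/6, -52/3)
  seg 7: down by d10 = 47/6 → (-47/6, -151/6)
  seg 8: down by d9 = 3/5 → (-47/6, -773/30)
  seg 9: up by d4 = 8 → (-47/6, -533/30)

d5 = 44/3
d6 = 11
d7 = 11/4
d8 = 23/9
d9 = 3/5
d10 = 47/6
endpoint = (-47/6, -533/30)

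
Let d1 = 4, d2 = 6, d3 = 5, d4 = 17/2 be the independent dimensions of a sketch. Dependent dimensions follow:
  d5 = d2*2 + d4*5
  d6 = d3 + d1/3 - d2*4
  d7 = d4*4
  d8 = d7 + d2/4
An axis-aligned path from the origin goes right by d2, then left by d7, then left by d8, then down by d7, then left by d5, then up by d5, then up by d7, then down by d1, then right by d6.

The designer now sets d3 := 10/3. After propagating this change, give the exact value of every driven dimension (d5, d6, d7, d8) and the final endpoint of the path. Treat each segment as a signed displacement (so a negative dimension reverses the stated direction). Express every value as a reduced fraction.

d5 = 109/2
d6 = -58/3
d7 = 34
d8 = 71/2
endpoint = (-412/3, 101/2)

Apply edit: d3 := 10/3
  d5 = d2*2 + d4*5 = 109/2
  d6 = d3 + d1/3 - d2*4 = -58/3
  d7 = d4*4 = 34
  d8 = d7 + d2/4 = 71/2
Walk from origin (0, 0):
  seg 1: right by d2 = 6 → (6, 0)
  seg 2: left by d7 = 34 → (-28, 0)
  seg 3: left by d8 = 71/2 → (-127/2, 0)
  seg 4: down by d7 = 34 → (-127/2, -34)
  seg 5: left by d5 = 109/2 → (-118, -34)
  seg 6: up by d5 = 109/2 → (-118, 41/2)
  seg 7: up by d7 = 34 → (-118, 109/2)
  seg 8: down by d1 = 4 → (-118, 101/2)
  seg 9: right by d6 = -58/3 → (-412/3, 101/2)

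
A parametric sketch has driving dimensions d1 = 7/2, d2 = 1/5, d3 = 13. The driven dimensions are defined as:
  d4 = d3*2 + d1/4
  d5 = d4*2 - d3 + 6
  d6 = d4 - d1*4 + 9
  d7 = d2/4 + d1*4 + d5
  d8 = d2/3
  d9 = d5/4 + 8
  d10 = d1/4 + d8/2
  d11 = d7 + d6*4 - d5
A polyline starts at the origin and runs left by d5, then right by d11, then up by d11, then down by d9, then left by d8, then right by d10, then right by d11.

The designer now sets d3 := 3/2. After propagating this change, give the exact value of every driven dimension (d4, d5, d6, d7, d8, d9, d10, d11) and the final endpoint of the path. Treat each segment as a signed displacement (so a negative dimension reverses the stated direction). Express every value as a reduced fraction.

d4 = 31/8
d5 = 49/4
d6 = -9/8
d7 = 263/10
d8 = 1/15
d9 = 177/16
d10 = 109/120
d11 = 191/20
endpoint = (923/120, -121/80)

Apply edit: d3 := 3/2
  d4 = d3*2 + d1/4 = 31/8
  d5 = d4*2 - d3 + 6 = 49/4
  d6 = d4 - d1*4 + 9 = -9/8
  d7 = d2/4 + d1*4 + d5 = 263/10
  d8 = d2/3 = 1/15
  d9 = d5/4 + 8 = 177/16
  d10 = d1/4 + d8/2 = 109/120
  d11 = d7 + d6*4 - d5 = 191/20
Walk from origin (0, 0):
  seg 1: left by d5 = 49/4 → (-49/4, 0)
  seg 2: right by d11 = 191/20 → (-27/10, 0)
  seg 3: up by d11 = 191/20 → (-27/10, 191/20)
  seg 4: down by d9 = 177/16 → (-27/10, -121/80)
  seg 5: left by d8 = 1/15 → (-83/30, -121/80)
  seg 6: right by d10 = 109/120 → (-223/120, -121/80)
  seg 7: right by d11 = 191/20 → (923/120, -121/80)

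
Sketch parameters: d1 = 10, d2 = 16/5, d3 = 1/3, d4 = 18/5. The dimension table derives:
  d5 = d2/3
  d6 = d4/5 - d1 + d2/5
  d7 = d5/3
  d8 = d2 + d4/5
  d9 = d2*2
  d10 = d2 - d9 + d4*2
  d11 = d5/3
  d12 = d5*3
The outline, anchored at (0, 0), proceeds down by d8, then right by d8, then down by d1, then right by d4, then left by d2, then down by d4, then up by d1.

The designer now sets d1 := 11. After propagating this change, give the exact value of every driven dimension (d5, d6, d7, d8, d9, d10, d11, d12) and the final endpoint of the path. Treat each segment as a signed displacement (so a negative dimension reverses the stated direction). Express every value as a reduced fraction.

Apply edit: d1 := 11
  d5 = d2/3 = 16/15
  d6 = d4/5 - d1 + d2/5 = -241/25
  d7 = d5/3 = 16/45
  d8 = d2 + d4/5 = 98/25
  d9 = d2*2 = 32/5
  d10 = d2 - d9 + d4*2 = 4
  d11 = d5/3 = 16/45
  d12 = d5*3 = 16/5
Walk from origin (0, 0):
  seg 1: down by d8 = 98/25 → (0, -98/25)
  seg 2: right by d8 = 98/25 → (98/25, -98/25)
  seg 3: down by d1 = 11 → (98/25, -373/25)
  seg 4: right by d4 = 18/5 → (188/25, -373/25)
  seg 5: left by d2 = 16/5 → (108/25, -373/25)
  seg 6: down by d4 = 18/5 → (108/25, -463/25)
  seg 7: up by d1 = 11 → (108/25, -188/25)

d5 = 16/15
d6 = -241/25
d7 = 16/45
d8 = 98/25
d9 = 32/5
d10 = 4
d11 = 16/45
d12 = 16/5
endpoint = (108/25, -188/25)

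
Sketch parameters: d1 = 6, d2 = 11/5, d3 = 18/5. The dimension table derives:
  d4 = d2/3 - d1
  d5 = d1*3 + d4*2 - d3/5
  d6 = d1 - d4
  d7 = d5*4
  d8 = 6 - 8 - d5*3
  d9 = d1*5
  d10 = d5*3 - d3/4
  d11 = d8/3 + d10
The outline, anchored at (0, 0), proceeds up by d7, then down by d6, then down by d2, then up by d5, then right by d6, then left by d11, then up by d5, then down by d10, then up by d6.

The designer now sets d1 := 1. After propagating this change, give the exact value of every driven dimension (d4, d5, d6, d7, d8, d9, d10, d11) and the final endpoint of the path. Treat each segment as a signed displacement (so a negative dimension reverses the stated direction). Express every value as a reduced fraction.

d4 = -4/15
d5 = 131/75
d6 = 19/15
d7 = 524/75
d8 = -181/25
d9 = 5
d10 = 217/50
d11 = 289/150
endpoint = (-33/50, 197/50)

Apply edit: d1 := 1
  d4 = d2/3 - d1 = -4/15
  d5 = d1*3 + d4*2 - d3/5 = 131/75
  d6 = d1 - d4 = 19/15
  d7 = d5*4 = 524/75
  d8 = 6 - 8 - d5*3 = -181/25
  d9 = d1*5 = 5
  d10 = d5*3 - d3/4 = 217/50
  d11 = d8/3 + d10 = 289/150
Walk from origin (0, 0):
  seg 1: up by d7 = 524/75 → (0, 524/75)
  seg 2: down by d6 = 19/15 → (0, 143/25)
  seg 3: down by d2 = 11/5 → (0, 88/25)
  seg 4: up by d5 = 131/75 → (0, 79/15)
  seg 5: right by d6 = 19/15 → (19/15, 79/15)
  seg 6: left by d11 = 289/150 → (-33/50, 79/15)
  seg 7: up by d5 = 131/75 → (-33/50, 526/75)
  seg 8: down by d10 = 217/50 → (-33/50, 401/150)
  seg 9: up by d6 = 19/15 → (-33/50, 197/50)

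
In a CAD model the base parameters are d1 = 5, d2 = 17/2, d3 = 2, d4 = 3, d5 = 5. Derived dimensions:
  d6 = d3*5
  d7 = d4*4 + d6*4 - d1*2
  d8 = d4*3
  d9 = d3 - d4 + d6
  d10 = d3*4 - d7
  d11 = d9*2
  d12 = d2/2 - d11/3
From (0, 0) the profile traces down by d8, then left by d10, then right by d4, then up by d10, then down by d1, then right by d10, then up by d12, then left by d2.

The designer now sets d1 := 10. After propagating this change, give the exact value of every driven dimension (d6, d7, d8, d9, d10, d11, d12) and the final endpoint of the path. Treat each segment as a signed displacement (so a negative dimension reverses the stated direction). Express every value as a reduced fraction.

d6 = 10
d7 = 32
d8 = 9
d9 = 9
d10 = -24
d11 = 18
d12 = -7/4
endpoint = (-11/2, -179/4)

Apply edit: d1 := 10
  d6 = d3*5 = 10
  d7 = d4*4 + d6*4 - d1*2 = 32
  d8 = d4*3 = 9
  d9 = d3 - d4 + d6 = 9
  d10 = d3*4 - d7 = -24
  d11 = d9*2 = 18
  d12 = d2/2 - d11/3 = -7/4
Walk from origin (0, 0):
  seg 1: down by d8 = 9 → (0, -9)
  seg 2: left by d10 = -24 → (24, -9)
  seg 3: right by d4 = 3 → (27, -9)
  seg 4: up by d10 = -24 → (27, -33)
  seg 5: down by d1 = 10 → (27, -43)
  seg 6: right by d10 = -24 → (3, -43)
  seg 7: up by d12 = -7/4 → (3, -179/4)
  seg 8: left by d2 = 17/2 → (-11/2, -179/4)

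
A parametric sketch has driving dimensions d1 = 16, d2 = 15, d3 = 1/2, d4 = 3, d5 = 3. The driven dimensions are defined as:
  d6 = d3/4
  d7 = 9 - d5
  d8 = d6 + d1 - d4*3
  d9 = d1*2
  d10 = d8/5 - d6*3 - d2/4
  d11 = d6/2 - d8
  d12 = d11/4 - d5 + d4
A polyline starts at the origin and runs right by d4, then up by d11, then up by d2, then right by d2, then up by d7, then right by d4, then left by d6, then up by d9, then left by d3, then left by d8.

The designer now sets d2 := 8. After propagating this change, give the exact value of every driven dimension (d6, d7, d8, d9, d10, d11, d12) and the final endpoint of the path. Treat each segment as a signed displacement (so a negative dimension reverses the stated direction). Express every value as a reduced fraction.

d6 = 1/8
d7 = 6
d8 = 57/8
d9 = 32
d10 = -19/20
d11 = -113/16
d12 = -113/64
endpoint = (25/4, 623/16)

Apply edit: d2 := 8
  d6 = d3/4 = 1/8
  d7 = 9 - d5 = 6
  d8 = d6 + d1 - d4*3 = 57/8
  d9 = d1*2 = 32
  d10 = d8/5 - d6*3 - d2/4 = -19/20
  d11 = d6/2 - d8 = -113/16
  d12 = d11/4 - d5 + d4 = -113/64
Walk from origin (0, 0):
  seg 1: right by d4 = 3 → (3, 0)
  seg 2: up by d11 = -113/16 → (3, -113/16)
  seg 3: up by d2 = 8 → (3, 15/16)
  seg 4: right by d2 = 8 → (11, 15/16)
  seg 5: up by d7 = 6 → (11, 111/16)
  seg 6: right by d4 = 3 → (14, 111/16)
  seg 7: left by d6 = 1/8 → (111/8, 111/16)
  seg 8: up by d9 = 32 → (111/8, 623/16)
  seg 9: left by d3 = 1/2 → (107/8, 623/16)
  seg 10: left by d8 = 57/8 → (25/4, 623/16)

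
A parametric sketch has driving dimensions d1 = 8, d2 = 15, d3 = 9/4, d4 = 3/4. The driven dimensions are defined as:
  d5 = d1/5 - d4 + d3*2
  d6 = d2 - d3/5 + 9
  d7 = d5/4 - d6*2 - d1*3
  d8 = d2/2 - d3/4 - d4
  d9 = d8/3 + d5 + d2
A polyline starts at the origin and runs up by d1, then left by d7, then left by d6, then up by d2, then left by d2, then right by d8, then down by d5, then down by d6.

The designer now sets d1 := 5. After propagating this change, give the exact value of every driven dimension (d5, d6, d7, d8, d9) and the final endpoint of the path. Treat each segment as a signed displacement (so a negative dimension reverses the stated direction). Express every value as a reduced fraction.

Apply edit: d1 := 5
  d5 = d1/5 - d4 + d3*2 = 19/4
  d6 = d2 - d3/5 + 9 = 471/20
  d7 = d5/4 - d6*2 - d1*3 = -4873/80
  d8 = d2/2 - d3/4 - d4 = 99/16
  d9 = d8/3 + d5 + d2 = 349/16
Walk from origin (0, 0):
  seg 1: up by d1 = 5 → (0, 5)
  seg 2: left by d7 = -4873/80 → (4873/80, 5)
  seg 3: left by d6 = 471/20 → (2989/80, 5)
  seg 4: up by d2 = 15 → (2989/80, 20)
  seg 5: left by d2 = 15 → (1789/80, 20)
  seg 6: right by d8 = 99/16 → (571/20, 20)
  seg 7: down by d5 = 19/4 → (571/20, 61/4)
  seg 8: down by d6 = 471/20 → (571/20, -83/10)

d5 = 19/4
d6 = 471/20
d7 = -4873/80
d8 = 99/16
d9 = 349/16
endpoint = (571/20, -83/10)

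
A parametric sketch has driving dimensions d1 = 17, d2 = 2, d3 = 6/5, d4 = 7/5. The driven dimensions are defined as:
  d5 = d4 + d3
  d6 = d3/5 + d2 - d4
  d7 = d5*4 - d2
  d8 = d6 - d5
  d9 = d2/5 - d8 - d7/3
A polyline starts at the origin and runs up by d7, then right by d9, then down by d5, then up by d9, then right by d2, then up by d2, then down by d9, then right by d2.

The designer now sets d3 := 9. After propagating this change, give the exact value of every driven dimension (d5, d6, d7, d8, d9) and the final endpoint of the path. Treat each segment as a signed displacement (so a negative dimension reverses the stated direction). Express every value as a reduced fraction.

d5 = 52/5
d6 = 12/5
d7 = 198/5
d8 = -8
d9 = -24/5
endpoint = (-4/5, 156/5)

Apply edit: d3 := 9
  d5 = d4 + d3 = 52/5
  d6 = d3/5 + d2 - d4 = 12/5
  d7 = d5*4 - d2 = 198/5
  d8 = d6 - d5 = -8
  d9 = d2/5 - d8 - d7/3 = -24/5
Walk from origin (0, 0):
  seg 1: up by d7 = 198/5 → (0, 198/5)
  seg 2: right by d9 = -24/5 → (-24/5, 198/5)
  seg 3: down by d5 = 52/5 → (-24/5, 146/5)
  seg 4: up by d9 = -24/5 → (-24/5, 122/5)
  seg 5: right by d2 = 2 → (-14/5, 122/5)
  seg 6: up by d2 = 2 → (-14/5, 132/5)
  seg 7: down by d9 = -24/5 → (-14/5, 156/5)
  seg 8: right by d2 = 2 → (-4/5, 156/5)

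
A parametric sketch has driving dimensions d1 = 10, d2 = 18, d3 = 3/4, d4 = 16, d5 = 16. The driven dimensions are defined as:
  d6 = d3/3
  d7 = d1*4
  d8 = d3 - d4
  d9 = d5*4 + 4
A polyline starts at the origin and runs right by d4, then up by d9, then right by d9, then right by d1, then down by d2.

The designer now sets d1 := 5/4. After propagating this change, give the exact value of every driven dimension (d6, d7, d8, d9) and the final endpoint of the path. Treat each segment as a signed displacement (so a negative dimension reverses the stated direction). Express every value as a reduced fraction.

Apply edit: d1 := 5/4
  d6 = d3/3 = 1/4
  d7 = d1*4 = 5
  d8 = d3 - d4 = -61/4
  d9 = d5*4 + 4 = 68
Walk from origin (0, 0):
  seg 1: right by d4 = 16 → (16, 0)
  seg 2: up by d9 = 68 → (16, 68)
  seg 3: right by d9 = 68 → (84, 68)
  seg 4: right by d1 = 5/4 → (341/4, 68)
  seg 5: down by d2 = 18 → (341/4, 50)

d6 = 1/4
d7 = 5
d8 = -61/4
d9 = 68
endpoint = (341/4, 50)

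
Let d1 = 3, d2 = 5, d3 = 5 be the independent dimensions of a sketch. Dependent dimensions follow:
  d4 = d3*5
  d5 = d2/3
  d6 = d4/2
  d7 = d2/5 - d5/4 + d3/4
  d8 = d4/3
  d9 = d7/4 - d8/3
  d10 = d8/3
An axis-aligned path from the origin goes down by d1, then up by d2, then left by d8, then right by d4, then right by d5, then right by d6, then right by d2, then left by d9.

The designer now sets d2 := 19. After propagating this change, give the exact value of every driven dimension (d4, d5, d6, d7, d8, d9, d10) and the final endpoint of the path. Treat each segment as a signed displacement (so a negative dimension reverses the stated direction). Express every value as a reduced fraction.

d4 = 25
d5 = 19/3
d6 = 25/2
d7 = 52/15
d8 = 25/3
d9 = -86/45
d10 = 25/9
endpoint = (5077/90, 16)

Apply edit: d2 := 19
  d4 = d3*5 = 25
  d5 = d2/3 = 19/3
  d6 = d4/2 = 25/2
  d7 = d2/5 - d5/4 + d3/4 = 52/15
  d8 = d4/3 = 25/3
  d9 = d7/4 - d8/3 = -86/45
  d10 = d8/3 = 25/9
Walk from origin (0, 0):
  seg 1: down by d1 = 3 → (0, -3)
  seg 2: up by d2 = 19 → (0, 16)
  seg 3: left by d8 = 25/3 → (-25/3, 16)
  seg 4: right by d4 = 25 → (50/3, 16)
  seg 5: right by d5 = 19/3 → (23, 16)
  seg 6: right by d6 = 25/2 → (71/2, 16)
  seg 7: right by d2 = 19 → (109/2, 16)
  seg 8: left by d9 = -86/45 → (5077/90, 16)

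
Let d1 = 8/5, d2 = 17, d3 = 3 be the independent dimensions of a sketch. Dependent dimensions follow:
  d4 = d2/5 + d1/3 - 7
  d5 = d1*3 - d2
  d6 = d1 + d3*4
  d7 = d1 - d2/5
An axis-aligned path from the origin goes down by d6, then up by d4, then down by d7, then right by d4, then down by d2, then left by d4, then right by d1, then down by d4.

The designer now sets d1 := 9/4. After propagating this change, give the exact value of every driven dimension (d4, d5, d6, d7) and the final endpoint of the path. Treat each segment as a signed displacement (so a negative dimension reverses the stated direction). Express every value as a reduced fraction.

d4 = -57/20
d5 = -41/4
d6 = 57/4
d7 = -23/20
endpoint = (9/4, -301/10)

Apply edit: d1 := 9/4
  d4 = d2/5 + d1/3 - 7 = -57/20
  d5 = d1*3 - d2 = -41/4
  d6 = d1 + d3*4 = 57/4
  d7 = d1 - d2/5 = -23/20
Walk from origin (0, 0):
  seg 1: down by d6 = 57/4 → (0, -57/4)
  seg 2: up by d4 = -57/20 → (0, -171/10)
  seg 3: down by d7 = -23/20 → (0, -319/20)
  seg 4: right by d4 = -57/20 → (-57/20, -319/20)
  seg 5: down by d2 = 17 → (-57/20, -659/20)
  seg 6: left by d4 = -57/20 → (0, -659/20)
  seg 7: right by d1 = 9/4 → (9/4, -659/20)
  seg 8: down by d4 = -57/20 → (9/4, -301/10)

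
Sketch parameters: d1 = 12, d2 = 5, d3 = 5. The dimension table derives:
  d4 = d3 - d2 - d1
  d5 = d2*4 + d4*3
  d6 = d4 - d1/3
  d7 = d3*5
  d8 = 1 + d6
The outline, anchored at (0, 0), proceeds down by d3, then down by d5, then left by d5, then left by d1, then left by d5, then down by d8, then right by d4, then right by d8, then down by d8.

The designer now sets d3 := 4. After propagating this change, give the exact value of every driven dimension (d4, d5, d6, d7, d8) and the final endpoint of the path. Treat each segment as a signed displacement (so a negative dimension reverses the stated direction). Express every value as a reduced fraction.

Apply edit: d3 := 4
  d4 = d3 - d2 - d1 = -13
  d5 = d2*4 + d4*3 = -19
  d6 = d4 - d1/3 = -17
  d7 = d3*5 = 20
  d8 = 1 + d6 = -16
Walk from origin (0, 0):
  seg 1: down by d3 = 4 → (0, -4)
  seg 2: down by d5 = -19 → (0, 15)
  seg 3: left by d5 = -19 → (19, 15)
  seg 4: left by d1 = 12 → (7, 15)
  seg 5: left by d5 = -19 → (26, 15)
  seg 6: down by d8 = -16 → (26, 31)
  seg 7: right by d4 = -13 → (13, 31)
  seg 8: right by d8 = -16 → (-3, 31)
  seg 9: down by d8 = -16 → (-3, 47)

d4 = -13
d5 = -19
d6 = -17
d7 = 20
d8 = -16
endpoint = (-3, 47)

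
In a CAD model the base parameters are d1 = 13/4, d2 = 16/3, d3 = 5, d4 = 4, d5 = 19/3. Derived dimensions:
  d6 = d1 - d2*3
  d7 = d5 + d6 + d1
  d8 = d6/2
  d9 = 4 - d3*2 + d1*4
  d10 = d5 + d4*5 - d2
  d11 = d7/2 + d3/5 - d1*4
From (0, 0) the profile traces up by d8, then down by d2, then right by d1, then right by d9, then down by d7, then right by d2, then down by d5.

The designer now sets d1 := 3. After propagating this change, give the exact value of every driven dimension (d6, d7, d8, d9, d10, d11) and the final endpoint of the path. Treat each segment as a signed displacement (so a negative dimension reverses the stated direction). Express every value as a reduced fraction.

Apply edit: d1 := 3
  d6 = d1 - d2*3 = -13
  d7 = d5 + d6 + d1 = -11/3
  d8 = d6/2 = -13/2
  d9 = 4 - d3*2 + d1*4 = 6
  d10 = d5 + d4*5 - d2 = 21
  d11 = d7/2 + d3/5 - d1*4 = -77/6
Walk from origin (0, 0):
  seg 1: up by d8 = -13/2 → (0, -13/2)
  seg 2: down by d2 = 16/3 → (0, -71/6)
  seg 3: right by d1 = 3 → (3, -71/6)
  seg 4: right by d9 = 6 → (9, -71/6)
  seg 5: down by d7 = -11/3 → (9, -49/6)
  seg 6: right by d2 = 16/3 → (43/3, -49/6)
  seg 7: down by d5 = 19/3 → (43/3, -29/2)

d6 = -13
d7 = -11/3
d8 = -13/2
d9 = 6
d10 = 21
d11 = -77/6
endpoint = (43/3, -29/2)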